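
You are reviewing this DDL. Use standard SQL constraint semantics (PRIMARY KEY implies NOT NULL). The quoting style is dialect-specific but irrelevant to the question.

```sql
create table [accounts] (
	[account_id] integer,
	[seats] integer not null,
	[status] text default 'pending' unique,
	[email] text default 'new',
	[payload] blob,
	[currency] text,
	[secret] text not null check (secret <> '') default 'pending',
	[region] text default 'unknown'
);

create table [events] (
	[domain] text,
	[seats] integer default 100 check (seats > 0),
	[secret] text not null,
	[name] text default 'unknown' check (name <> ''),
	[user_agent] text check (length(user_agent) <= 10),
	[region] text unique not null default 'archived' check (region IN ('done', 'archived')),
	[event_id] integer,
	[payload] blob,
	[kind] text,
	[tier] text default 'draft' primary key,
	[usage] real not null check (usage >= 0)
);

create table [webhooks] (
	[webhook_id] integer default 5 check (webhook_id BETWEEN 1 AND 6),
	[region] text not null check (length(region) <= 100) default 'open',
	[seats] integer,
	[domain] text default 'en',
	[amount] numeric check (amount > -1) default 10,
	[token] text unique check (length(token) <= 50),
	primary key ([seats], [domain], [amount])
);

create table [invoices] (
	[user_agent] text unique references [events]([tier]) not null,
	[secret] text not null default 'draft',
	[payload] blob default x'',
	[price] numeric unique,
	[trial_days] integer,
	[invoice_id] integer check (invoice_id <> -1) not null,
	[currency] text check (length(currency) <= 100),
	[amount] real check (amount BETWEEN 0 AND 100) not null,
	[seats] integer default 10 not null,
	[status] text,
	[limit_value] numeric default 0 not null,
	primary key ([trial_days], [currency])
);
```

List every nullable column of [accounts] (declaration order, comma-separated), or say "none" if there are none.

- account_id: no NOT NULL constraint applies → nullable.
- seats: declared NOT NULL → not nullable.
- status: UNIQUE does not imply NOT NULL → nullable.
- email: DEFAULT only fills an omitted column; an explicit NULL is still allowed → nullable.
- payload: no NOT NULL constraint applies → nullable.
- currency: no NOT NULL constraint applies → nullable.
- secret: declared NOT NULL → not nullable.
- region: DEFAULT only fills an omitted column; an explicit NULL is still allowed → nullable.

account_id, status, email, payload, currency, region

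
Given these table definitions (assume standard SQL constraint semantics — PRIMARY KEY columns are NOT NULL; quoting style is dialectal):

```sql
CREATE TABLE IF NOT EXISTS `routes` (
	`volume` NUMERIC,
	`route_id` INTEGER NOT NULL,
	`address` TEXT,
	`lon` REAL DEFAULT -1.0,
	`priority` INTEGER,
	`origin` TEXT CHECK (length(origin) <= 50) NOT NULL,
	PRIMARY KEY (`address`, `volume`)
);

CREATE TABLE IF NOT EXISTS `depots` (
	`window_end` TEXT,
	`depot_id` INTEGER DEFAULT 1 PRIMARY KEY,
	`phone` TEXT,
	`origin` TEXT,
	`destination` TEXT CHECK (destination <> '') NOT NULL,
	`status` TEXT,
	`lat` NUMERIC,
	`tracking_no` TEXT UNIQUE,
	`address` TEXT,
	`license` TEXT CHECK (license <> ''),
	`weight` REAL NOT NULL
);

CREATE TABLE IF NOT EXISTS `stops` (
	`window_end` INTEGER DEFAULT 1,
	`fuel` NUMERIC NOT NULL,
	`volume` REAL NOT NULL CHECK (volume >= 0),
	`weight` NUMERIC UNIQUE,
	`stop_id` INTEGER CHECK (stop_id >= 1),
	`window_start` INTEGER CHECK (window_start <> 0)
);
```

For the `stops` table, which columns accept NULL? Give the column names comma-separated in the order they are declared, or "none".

- window_end: DEFAULT only fills an omitted column; an explicit NULL is still allowed → nullable.
- fuel: declared NOT NULL → not nullable.
- volume: declared NOT NULL → not nullable.
- weight: UNIQUE does not imply NOT NULL → nullable.
- stop_id: CHECK does not forbid NULL (a CHECK constraint passes when its expression is NULL) → nullable.
- window_start: CHECK does not forbid NULL (a CHECK constraint passes when its expression is NULL) → nullable.

window_end, weight, stop_id, window_start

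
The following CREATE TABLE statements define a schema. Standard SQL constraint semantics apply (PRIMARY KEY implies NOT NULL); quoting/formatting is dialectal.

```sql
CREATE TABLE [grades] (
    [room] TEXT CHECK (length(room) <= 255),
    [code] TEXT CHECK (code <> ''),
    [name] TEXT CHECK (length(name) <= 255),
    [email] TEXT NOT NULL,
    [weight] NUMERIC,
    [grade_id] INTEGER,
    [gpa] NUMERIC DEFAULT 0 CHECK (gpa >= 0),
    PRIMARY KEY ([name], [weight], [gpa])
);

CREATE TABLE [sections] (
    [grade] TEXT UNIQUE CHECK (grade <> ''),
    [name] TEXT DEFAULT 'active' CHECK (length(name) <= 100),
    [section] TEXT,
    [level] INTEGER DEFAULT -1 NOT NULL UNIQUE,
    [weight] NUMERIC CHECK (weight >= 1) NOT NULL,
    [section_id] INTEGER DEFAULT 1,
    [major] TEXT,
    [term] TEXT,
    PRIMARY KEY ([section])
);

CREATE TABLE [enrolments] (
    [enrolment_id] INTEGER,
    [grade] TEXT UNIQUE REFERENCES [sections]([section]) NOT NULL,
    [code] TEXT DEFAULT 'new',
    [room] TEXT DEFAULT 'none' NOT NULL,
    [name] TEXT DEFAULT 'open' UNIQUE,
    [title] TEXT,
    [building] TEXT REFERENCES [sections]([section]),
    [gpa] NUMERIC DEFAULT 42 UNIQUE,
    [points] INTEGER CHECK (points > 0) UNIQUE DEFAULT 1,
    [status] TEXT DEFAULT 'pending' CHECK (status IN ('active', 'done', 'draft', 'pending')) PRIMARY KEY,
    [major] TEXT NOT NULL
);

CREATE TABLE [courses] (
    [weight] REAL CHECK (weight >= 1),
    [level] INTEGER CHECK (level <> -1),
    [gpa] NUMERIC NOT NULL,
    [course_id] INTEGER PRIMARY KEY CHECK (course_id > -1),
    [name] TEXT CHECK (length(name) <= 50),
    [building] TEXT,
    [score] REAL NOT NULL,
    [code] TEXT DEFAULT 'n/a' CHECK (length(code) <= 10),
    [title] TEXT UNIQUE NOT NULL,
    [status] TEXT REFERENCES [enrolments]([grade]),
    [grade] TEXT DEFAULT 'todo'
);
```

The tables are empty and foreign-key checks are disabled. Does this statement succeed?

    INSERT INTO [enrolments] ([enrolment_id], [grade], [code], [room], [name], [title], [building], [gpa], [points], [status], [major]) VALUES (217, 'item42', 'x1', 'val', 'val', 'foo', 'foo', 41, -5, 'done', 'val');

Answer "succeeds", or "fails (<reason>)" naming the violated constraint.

fails (CHECK on points)

The value -5 for points violates CHECK (points > 0).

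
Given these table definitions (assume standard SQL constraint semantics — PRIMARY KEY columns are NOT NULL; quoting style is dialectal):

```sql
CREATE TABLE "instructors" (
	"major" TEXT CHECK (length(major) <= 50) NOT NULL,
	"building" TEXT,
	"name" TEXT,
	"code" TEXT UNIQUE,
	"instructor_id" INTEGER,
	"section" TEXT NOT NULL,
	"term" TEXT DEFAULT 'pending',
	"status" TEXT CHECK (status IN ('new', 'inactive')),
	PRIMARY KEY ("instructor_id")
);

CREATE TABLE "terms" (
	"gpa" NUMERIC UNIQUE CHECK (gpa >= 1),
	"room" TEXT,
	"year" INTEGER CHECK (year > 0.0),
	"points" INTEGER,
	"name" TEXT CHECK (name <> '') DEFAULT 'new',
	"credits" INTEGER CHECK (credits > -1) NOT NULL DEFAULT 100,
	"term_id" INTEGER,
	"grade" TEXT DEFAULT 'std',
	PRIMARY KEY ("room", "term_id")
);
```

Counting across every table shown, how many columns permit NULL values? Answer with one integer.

10

instructors: 5 nullable (building, name, code, term, status — PK (instructor_id) and explicit NOT NULL columns excluded).
terms: 5 nullable (gpa, year, points, name, grade — PK (room, term_id) and explicit NOT NULL columns excluded).
Total: 5 + 5 = 10.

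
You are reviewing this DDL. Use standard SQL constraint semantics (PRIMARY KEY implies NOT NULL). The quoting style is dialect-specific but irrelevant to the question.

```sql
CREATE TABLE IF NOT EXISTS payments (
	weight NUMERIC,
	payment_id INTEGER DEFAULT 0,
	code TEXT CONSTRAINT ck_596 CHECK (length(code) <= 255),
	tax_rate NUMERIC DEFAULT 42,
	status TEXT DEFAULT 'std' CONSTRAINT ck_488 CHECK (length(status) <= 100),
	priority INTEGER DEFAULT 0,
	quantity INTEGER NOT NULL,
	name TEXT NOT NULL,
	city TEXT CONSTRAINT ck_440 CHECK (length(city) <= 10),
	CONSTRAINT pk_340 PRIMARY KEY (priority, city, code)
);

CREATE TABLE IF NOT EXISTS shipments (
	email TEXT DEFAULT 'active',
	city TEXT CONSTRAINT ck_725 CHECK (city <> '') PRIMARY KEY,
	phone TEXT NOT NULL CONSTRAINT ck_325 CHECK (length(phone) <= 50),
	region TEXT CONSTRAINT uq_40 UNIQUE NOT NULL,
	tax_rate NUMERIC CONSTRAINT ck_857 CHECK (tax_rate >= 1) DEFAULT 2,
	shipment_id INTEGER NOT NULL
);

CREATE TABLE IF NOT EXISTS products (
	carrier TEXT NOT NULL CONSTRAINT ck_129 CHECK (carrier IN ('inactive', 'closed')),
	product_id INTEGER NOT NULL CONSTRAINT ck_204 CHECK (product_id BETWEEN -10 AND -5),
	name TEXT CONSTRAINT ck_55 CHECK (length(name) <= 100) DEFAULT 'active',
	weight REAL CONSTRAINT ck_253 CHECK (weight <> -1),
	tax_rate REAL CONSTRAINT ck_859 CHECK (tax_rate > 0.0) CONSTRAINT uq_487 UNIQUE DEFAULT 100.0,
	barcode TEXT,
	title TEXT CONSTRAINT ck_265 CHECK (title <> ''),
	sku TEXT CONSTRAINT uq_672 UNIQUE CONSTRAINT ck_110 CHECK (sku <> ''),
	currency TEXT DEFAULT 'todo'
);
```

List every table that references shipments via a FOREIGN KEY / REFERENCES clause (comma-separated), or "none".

No REFERENCES clause anywhere in the schema names shipments.

none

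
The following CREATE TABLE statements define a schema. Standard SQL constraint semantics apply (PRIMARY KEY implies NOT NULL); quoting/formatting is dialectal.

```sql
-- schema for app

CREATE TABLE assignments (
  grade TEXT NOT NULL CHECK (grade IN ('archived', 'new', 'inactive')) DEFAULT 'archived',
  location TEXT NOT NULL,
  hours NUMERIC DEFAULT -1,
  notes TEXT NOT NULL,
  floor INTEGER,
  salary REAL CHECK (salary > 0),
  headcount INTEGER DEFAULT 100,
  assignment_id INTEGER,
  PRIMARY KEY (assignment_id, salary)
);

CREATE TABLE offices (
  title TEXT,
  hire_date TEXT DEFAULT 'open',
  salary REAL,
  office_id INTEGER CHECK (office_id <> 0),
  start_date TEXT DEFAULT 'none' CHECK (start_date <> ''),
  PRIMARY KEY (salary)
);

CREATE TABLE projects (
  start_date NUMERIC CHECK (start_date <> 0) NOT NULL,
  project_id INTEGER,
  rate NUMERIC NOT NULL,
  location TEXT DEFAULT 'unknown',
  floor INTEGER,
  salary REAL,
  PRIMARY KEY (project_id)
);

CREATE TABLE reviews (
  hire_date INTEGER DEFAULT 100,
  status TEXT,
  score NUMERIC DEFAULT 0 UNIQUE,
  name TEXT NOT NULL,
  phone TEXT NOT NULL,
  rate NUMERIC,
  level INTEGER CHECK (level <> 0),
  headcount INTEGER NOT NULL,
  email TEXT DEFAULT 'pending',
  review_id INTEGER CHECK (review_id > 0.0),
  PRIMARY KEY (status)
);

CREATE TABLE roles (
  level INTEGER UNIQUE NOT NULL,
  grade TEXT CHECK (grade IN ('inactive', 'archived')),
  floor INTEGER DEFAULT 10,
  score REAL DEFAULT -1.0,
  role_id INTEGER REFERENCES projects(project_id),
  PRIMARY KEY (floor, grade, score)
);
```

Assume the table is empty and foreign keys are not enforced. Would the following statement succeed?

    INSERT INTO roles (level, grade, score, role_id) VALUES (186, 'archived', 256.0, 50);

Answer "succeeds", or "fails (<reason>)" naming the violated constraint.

NOT NULL columns: floor defaults to 10; grade is supplied; level is supplied; score is supplied.
CHECK constraints: 'archived' satisfies (grade IN ('inactive', 'archived')).
No constraint is violated.

succeeds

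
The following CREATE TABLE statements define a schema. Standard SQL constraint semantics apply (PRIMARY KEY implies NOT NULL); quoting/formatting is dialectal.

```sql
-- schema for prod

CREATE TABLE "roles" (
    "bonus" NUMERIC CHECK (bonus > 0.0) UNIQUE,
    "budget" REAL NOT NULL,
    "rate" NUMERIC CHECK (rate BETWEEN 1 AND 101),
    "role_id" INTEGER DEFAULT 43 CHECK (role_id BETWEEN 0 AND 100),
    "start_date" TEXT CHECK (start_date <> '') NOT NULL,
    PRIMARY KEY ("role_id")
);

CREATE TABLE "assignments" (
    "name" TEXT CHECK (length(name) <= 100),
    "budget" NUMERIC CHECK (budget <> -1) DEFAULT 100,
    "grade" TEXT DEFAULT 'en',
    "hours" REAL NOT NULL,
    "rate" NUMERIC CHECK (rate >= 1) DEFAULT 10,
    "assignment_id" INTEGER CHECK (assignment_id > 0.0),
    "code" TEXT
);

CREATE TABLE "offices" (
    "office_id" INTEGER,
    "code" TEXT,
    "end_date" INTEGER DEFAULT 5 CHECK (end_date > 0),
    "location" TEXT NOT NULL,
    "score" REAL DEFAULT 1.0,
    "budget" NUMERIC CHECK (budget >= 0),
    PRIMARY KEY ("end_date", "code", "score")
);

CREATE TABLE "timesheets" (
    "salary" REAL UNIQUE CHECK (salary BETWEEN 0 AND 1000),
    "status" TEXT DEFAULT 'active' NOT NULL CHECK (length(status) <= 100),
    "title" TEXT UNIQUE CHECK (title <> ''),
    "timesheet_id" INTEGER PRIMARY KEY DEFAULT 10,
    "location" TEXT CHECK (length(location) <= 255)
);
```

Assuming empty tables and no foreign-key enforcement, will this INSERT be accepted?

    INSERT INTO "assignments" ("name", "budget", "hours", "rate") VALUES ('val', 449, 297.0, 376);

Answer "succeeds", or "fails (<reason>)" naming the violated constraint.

succeeds

NOT NULL columns: hours is supplied.
CHECK constraints: 'val' satisfies (length(name) <= 100); 449 satisfies (budget <> -1); 376 satisfies (rate >= 1).
No constraint is violated.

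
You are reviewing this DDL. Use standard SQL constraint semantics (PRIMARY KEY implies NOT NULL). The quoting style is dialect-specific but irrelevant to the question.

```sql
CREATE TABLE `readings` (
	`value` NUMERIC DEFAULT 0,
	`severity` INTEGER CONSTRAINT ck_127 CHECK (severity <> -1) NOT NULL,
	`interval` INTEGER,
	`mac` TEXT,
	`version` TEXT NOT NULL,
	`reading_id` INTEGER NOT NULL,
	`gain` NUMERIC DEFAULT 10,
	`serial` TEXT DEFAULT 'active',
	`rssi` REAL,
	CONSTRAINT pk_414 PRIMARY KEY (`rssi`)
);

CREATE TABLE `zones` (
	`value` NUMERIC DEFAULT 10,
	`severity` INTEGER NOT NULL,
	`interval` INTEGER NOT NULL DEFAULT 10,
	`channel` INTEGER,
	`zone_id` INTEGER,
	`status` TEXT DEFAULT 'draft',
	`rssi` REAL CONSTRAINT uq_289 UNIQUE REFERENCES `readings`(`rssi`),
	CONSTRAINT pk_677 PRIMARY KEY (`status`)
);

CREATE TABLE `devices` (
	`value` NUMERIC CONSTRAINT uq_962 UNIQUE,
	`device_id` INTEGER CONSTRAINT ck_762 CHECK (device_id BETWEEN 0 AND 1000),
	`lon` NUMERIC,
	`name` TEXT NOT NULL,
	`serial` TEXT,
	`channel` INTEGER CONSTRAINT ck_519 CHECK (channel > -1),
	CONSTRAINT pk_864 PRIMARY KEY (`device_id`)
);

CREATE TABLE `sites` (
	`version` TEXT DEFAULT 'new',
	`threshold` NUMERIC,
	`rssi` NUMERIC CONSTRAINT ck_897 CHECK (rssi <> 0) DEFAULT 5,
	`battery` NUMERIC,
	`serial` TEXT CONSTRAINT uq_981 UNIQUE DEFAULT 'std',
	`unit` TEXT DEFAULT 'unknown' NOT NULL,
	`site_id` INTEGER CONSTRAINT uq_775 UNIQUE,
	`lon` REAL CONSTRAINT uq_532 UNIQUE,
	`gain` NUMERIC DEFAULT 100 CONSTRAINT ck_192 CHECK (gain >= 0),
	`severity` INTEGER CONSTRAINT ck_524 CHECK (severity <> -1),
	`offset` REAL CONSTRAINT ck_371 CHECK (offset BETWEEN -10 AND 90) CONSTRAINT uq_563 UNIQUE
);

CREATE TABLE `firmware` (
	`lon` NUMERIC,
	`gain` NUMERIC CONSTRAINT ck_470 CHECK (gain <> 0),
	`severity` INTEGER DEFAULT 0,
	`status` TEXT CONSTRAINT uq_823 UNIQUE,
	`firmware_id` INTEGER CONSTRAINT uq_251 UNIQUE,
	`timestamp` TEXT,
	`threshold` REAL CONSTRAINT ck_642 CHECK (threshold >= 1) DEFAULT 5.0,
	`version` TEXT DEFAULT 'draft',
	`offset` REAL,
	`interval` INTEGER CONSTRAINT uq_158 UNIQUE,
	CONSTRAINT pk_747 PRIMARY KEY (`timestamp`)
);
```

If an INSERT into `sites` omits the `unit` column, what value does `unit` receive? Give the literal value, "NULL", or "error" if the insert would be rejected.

unit has an explicit DEFAULT 'unknown'.
When the column is omitted from an INSERT, that default is used.

'unknown'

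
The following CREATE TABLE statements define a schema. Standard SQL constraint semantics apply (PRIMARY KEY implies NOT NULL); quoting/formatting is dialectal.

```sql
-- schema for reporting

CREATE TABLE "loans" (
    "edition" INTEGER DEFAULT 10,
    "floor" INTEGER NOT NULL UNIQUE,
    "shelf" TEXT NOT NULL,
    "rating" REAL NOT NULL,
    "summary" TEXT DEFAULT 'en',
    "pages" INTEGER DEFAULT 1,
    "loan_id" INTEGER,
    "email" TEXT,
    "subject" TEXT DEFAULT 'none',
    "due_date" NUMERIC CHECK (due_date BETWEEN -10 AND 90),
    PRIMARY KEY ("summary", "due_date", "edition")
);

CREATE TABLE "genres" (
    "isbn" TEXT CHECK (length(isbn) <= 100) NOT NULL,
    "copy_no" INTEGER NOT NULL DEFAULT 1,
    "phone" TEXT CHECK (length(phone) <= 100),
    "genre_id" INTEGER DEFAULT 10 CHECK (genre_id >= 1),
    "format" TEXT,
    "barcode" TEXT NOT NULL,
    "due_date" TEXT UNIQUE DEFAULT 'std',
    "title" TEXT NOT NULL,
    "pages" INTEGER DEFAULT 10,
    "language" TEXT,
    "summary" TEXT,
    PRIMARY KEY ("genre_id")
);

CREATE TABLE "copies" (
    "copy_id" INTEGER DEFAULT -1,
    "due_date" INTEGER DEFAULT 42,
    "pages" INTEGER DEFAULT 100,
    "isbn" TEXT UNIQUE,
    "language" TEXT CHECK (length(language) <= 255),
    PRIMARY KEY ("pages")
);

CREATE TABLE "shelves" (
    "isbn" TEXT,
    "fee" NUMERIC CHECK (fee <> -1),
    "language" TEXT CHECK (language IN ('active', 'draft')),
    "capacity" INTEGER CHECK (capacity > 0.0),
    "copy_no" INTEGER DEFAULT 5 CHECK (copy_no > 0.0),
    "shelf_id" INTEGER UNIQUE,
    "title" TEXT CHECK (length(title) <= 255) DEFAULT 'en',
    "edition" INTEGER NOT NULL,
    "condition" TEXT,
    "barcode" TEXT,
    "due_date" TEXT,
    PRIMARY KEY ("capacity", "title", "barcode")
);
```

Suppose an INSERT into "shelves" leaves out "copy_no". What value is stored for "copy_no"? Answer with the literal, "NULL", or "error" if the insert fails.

5

copy_no has an explicit DEFAULT 5.
When the column is omitted from an INSERT, that default is used.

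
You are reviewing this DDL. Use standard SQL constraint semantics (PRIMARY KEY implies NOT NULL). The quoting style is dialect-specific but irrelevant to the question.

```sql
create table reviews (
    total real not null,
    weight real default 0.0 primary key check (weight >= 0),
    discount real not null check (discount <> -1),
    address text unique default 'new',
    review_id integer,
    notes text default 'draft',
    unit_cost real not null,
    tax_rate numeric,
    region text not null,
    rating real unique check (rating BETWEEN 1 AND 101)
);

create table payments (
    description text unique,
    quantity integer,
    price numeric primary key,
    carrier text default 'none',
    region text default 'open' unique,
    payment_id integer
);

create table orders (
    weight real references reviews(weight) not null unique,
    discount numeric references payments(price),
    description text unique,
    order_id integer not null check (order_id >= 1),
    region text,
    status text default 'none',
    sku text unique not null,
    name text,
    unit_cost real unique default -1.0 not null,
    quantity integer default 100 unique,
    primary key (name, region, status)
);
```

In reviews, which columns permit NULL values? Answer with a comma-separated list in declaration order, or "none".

- total: declared NOT NULL → not nullable.
- weight: part of the PRIMARY KEY, which implies NOT NULL → not nullable.
- discount: declared NOT NULL → not nullable.
- address: UNIQUE does not imply NOT NULL → nullable.
- review_id: no NOT NULL constraint applies → nullable.
- notes: DEFAULT only fills an omitted column; an explicit NULL is still allowed → nullable.
- unit_cost: declared NOT NULL → not nullable.
- tax_rate: no NOT NULL constraint applies → nullable.
- region: declared NOT NULL → not nullable.
- rating: CHECK does not forbid NULL (a CHECK constraint passes when its expression is NULL) → nullable.

address, review_id, notes, tax_rate, rating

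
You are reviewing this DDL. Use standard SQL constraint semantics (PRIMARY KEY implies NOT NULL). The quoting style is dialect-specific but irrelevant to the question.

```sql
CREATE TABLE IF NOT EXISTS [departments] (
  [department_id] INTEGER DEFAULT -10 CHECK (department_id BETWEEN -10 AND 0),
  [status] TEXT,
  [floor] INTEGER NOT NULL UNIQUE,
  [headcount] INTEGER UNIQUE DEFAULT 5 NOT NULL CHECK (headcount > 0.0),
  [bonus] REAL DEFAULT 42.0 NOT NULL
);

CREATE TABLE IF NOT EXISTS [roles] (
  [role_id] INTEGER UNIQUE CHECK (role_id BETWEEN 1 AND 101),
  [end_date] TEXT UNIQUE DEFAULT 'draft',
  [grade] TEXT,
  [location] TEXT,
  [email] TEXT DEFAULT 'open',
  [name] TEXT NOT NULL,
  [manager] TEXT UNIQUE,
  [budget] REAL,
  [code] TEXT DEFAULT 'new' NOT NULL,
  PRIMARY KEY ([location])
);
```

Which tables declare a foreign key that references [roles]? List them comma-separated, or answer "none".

none

No REFERENCES clause anywhere in the schema names roles.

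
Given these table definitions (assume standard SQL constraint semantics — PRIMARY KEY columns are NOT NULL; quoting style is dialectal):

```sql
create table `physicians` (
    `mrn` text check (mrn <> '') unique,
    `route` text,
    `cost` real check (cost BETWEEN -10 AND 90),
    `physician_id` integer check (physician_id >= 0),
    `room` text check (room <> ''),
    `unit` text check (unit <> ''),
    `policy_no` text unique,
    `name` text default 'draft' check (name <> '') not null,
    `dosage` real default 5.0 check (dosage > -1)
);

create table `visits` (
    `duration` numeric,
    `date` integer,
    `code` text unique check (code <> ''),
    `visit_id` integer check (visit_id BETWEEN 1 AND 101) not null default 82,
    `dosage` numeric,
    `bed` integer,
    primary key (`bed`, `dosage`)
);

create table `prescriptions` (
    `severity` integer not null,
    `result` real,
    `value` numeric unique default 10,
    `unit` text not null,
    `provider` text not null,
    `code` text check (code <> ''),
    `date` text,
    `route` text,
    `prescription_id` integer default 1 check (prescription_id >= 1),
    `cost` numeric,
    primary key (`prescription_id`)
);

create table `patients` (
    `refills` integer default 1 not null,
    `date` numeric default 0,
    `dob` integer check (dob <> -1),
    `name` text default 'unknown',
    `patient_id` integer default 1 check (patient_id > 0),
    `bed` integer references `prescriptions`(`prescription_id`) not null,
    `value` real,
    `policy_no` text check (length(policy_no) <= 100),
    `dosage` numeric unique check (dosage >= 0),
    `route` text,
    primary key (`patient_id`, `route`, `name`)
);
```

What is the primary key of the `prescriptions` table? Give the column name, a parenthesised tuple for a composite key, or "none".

prescription_id is declared PRIMARY KEY as a table-level PRIMARY KEY clause.

prescription_id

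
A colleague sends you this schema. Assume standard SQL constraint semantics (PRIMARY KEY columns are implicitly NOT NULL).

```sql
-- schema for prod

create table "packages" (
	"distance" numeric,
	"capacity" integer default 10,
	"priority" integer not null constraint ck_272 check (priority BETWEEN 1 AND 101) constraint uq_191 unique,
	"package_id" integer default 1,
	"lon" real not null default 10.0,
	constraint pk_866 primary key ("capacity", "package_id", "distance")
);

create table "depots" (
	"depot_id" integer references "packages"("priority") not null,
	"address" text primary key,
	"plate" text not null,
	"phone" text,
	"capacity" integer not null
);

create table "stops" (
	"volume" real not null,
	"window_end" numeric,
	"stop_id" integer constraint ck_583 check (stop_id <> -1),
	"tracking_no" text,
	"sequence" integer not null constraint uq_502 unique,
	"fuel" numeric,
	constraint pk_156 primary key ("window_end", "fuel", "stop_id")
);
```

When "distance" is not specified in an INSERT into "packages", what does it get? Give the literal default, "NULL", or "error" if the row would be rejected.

distance has no DEFAULT clause.
Omitting it would insert NULL, but it is part of the PRIMARY KEY, so the INSERT fails.

error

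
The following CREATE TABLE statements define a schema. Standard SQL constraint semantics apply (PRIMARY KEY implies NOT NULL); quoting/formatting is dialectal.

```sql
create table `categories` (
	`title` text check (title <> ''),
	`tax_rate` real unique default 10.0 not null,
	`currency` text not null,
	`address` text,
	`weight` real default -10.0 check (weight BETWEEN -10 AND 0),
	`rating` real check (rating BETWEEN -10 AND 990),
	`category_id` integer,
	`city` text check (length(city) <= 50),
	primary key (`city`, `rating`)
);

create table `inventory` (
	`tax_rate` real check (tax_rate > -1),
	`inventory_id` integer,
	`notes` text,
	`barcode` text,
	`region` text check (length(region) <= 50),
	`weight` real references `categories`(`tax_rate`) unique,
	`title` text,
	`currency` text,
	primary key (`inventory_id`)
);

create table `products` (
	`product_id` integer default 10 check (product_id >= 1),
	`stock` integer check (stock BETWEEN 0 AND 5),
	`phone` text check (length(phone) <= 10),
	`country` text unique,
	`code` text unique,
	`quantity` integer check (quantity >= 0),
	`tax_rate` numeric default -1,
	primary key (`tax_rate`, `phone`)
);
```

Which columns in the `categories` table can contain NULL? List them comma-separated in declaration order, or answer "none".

- title: CHECK does not forbid NULL (a CHECK constraint passes when its expression is NULL) → nullable.
- tax_rate: declared NOT NULL → not nullable.
- currency: declared NOT NULL → not nullable.
- address: no NOT NULL constraint applies → nullable.
- weight: CHECK does not forbid NULL (a CHECK constraint passes when its expression is NULL) → nullable.
- rating: part of the PRIMARY KEY, which implies NOT NULL → not nullable.
- category_id: no NOT NULL constraint applies → nullable.
- city: part of the PRIMARY KEY, which implies NOT NULL → not nullable.

title, address, weight, category_id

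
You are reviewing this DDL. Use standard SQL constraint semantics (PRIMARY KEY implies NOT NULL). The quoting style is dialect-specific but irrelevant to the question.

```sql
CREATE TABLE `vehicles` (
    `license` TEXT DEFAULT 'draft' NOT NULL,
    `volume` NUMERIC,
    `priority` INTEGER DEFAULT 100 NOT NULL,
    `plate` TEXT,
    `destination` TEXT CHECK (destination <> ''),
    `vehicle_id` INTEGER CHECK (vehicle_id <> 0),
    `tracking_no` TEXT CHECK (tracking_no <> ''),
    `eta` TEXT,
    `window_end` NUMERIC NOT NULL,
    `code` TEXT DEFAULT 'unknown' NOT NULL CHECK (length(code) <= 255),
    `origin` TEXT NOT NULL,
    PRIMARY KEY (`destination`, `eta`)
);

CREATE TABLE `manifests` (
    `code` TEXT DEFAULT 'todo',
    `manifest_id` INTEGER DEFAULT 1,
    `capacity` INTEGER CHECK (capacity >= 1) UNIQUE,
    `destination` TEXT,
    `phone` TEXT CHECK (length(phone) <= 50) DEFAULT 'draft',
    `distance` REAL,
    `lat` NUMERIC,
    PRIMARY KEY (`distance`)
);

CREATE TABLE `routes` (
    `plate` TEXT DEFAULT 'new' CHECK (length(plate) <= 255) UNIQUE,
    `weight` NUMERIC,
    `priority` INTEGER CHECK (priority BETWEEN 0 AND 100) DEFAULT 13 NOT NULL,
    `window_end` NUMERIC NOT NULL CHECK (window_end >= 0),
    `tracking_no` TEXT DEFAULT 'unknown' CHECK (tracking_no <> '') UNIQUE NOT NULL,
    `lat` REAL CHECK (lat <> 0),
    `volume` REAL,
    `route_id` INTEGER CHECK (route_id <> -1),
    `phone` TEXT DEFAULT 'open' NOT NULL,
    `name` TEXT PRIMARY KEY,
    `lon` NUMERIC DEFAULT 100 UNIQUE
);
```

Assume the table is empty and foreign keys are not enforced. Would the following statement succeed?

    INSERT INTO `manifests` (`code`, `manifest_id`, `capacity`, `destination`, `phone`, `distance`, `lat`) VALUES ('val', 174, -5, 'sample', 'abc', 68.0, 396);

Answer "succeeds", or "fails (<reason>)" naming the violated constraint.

The value -5 for capacity violates CHECK (capacity >= 1).

fails (CHECK on capacity)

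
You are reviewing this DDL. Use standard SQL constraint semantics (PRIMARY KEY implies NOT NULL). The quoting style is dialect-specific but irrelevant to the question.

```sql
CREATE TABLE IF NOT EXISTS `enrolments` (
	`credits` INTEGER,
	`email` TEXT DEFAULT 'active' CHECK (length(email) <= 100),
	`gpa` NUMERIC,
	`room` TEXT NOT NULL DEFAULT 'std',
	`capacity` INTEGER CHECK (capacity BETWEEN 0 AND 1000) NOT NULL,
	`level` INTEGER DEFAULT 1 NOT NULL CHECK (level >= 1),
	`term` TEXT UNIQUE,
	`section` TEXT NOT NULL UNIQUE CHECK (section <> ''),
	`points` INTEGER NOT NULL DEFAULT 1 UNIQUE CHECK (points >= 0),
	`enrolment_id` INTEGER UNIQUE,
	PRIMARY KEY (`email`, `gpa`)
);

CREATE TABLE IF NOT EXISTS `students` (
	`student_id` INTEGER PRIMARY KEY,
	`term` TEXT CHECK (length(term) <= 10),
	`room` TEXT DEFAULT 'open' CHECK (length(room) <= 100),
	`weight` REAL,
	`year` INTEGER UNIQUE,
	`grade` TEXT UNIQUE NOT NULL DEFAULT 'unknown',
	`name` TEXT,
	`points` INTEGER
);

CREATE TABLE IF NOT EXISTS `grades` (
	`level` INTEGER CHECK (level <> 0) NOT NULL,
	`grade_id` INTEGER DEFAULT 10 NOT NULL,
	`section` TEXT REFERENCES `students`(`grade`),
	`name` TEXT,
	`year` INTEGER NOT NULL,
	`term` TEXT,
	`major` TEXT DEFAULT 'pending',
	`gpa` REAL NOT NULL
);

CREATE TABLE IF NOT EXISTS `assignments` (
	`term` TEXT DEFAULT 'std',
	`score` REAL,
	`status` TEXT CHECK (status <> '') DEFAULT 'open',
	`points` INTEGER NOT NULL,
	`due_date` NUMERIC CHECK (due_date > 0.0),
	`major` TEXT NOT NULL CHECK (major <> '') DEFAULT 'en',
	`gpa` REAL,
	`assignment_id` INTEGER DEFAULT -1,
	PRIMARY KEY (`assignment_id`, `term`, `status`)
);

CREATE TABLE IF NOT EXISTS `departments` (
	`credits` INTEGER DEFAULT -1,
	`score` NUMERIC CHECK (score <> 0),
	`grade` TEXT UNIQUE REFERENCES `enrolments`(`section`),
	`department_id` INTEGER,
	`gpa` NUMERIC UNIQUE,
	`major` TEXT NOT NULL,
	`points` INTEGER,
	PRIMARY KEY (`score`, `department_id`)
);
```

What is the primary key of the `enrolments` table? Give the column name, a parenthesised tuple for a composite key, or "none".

A table-level PRIMARY KEY clause names 2 columns: email, gpa.
This is a composite key — the combination is unique, not each column individually.

(email, gpa)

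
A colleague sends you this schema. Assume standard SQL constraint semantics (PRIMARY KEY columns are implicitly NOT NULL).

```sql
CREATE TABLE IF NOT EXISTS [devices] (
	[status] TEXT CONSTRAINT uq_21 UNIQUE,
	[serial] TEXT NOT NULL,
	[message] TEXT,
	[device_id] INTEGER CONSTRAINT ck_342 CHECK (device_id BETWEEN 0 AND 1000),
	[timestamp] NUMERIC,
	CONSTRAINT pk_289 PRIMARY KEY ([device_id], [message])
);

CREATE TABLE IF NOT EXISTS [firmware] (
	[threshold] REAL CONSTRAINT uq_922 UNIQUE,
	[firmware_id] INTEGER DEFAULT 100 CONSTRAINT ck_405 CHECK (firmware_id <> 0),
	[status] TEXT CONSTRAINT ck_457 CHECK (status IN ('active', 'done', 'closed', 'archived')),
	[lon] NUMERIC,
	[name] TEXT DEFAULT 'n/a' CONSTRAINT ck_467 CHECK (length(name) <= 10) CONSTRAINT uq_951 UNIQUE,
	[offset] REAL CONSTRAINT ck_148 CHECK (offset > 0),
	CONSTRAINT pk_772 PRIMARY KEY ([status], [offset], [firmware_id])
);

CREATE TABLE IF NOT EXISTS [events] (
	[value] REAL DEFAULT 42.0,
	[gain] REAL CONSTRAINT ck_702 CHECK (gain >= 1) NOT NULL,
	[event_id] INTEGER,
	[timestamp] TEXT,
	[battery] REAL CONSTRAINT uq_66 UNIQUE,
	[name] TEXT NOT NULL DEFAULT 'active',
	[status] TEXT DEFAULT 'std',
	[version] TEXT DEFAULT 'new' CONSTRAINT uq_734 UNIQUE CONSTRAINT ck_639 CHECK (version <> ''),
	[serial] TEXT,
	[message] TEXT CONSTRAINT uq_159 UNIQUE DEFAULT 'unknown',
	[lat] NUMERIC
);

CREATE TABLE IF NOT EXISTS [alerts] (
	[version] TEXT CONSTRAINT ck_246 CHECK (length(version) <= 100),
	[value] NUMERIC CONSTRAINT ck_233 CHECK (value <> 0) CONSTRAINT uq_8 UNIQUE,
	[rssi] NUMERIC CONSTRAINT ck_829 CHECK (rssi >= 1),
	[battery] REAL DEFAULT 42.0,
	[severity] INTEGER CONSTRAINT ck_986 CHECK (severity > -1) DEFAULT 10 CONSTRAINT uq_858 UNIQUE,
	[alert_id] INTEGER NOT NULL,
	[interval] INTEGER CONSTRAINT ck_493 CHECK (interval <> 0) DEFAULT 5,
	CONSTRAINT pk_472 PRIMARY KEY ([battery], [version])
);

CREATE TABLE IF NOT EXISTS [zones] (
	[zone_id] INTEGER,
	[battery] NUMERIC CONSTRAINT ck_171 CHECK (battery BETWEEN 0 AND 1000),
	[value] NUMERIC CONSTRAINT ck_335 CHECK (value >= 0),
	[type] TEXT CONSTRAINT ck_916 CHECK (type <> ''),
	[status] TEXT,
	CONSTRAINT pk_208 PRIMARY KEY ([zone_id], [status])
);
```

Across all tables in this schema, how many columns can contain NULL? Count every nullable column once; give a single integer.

devices: 2 nullable (status, timestamp — PK (device_id, message) and explicit NOT NULL columns excluded).
firmware: 3 nullable (threshold, lon, name — PK (status, offset, firmware_id) and explicit NOT NULL columns excluded).
events: 9 nullable (value, event_id, timestamp, battery, status, version, serial, message, lat — PK none and explicit NOT NULL columns excluded).
alerts: 4 nullable (value, rssi, severity, interval — PK (battery, version) and explicit NOT NULL columns excluded).
zones: 3 nullable (battery, value, type — PK (zone_id, status) and explicit NOT NULL columns excluded).
Total: 2 + 3 + 9 + 4 + 3 = 21.

21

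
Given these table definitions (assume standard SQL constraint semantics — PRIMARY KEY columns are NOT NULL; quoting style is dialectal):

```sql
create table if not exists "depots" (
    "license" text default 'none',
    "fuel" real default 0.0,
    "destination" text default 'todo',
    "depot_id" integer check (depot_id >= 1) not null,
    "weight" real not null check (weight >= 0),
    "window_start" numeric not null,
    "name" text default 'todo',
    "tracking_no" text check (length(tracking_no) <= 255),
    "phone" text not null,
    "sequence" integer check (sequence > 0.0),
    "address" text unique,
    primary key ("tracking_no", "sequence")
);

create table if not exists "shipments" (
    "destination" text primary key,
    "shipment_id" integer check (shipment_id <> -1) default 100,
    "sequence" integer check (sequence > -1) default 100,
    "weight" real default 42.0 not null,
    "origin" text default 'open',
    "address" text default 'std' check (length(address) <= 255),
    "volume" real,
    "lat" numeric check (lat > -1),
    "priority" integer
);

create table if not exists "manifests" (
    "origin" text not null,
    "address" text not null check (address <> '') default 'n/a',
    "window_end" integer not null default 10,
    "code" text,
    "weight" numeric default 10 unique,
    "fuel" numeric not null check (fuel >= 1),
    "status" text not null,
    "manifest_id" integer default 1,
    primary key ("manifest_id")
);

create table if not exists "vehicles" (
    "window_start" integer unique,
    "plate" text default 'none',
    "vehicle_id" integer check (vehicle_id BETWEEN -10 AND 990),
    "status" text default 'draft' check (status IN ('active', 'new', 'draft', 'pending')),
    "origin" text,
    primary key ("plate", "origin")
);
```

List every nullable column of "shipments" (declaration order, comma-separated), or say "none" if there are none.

- destination: part of the PRIMARY KEY, which implies NOT NULL → not nullable.
- shipment_id: CHECK does not forbid NULL (a CHECK constraint passes when its expression is NULL) → nullable.
- sequence: CHECK does not forbid NULL (a CHECK constraint passes when its expression is NULL) → nullable.
- weight: declared NOT NULL → not nullable.
- origin: DEFAULT only fills an omitted column; an explicit NULL is still allowed → nullable.
- address: CHECK does not forbid NULL (a CHECK constraint passes when its expression is NULL) → nullable.
- volume: no NOT NULL constraint applies → nullable.
- lat: CHECK does not forbid NULL (a CHECK constraint passes when its expression is NULL) → nullable.
- priority: no NOT NULL constraint applies → nullable.

shipment_id, sequence, origin, address, volume, lat, priority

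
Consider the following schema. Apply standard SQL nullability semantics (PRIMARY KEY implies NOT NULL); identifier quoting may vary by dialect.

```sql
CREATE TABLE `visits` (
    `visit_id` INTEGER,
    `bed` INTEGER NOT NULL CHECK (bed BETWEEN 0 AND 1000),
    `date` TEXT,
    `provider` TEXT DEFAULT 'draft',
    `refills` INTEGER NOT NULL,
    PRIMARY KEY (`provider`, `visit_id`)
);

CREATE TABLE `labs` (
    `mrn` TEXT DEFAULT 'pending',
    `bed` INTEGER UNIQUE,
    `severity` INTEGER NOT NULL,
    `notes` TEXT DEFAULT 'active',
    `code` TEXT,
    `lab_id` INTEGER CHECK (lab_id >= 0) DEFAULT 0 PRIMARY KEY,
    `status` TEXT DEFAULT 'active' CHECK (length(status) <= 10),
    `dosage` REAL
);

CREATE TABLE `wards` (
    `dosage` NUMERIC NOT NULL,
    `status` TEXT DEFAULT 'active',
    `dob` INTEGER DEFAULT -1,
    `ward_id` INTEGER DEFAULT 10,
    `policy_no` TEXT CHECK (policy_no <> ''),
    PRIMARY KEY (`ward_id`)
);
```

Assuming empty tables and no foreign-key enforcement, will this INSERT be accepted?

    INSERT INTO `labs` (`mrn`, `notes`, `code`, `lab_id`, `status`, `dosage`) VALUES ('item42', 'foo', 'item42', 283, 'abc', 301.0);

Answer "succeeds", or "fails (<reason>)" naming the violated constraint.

severity is omitted from the column list and has no DEFAULT, so it would receive NULL.
But severity is declared NOT NULL.

fails (NOT NULL on severity)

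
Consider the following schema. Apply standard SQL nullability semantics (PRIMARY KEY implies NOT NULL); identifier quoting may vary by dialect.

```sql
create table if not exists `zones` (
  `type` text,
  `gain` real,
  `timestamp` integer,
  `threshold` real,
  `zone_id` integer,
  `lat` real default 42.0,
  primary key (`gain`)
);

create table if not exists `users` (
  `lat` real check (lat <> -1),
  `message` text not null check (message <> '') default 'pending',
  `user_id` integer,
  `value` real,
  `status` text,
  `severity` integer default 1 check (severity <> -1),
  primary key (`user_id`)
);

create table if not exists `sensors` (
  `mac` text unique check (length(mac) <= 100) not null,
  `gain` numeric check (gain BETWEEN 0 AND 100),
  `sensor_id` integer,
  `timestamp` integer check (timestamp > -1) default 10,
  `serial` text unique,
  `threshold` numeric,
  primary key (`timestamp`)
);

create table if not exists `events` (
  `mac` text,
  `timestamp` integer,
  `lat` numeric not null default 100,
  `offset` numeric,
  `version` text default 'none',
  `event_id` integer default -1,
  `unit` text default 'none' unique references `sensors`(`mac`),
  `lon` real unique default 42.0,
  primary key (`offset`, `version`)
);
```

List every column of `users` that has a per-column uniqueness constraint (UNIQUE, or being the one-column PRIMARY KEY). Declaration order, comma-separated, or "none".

user_id

- lat: no UNIQUE or single-column PK constraint.
- message: no UNIQUE or single-column PK constraint.
- user_id: single-column PRIMARY KEY → unique.
- value: no UNIQUE or single-column PK constraint.
- status: no UNIQUE or single-column PK constraint.
- severity: no UNIQUE or single-column PK constraint.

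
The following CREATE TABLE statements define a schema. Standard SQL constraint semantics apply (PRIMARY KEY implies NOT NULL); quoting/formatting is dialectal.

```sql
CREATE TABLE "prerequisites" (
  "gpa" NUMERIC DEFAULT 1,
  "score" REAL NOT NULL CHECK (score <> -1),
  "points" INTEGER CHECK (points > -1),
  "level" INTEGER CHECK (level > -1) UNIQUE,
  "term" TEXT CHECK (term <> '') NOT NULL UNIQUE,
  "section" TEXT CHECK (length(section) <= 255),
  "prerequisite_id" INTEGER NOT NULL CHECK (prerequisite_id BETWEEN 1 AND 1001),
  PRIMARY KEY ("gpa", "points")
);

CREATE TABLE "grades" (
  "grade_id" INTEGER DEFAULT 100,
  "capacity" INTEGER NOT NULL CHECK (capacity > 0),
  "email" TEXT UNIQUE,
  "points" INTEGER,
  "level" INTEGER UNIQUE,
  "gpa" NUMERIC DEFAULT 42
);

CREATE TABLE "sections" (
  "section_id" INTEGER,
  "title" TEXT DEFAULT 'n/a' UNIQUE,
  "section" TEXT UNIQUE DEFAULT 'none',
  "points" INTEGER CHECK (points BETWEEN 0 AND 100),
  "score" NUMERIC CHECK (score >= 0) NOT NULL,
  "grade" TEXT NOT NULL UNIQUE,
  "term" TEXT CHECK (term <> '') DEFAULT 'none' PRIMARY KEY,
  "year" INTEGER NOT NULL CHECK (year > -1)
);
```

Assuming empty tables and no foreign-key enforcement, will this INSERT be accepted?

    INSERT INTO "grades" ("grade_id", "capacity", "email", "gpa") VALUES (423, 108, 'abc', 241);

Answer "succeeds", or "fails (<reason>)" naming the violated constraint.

NOT NULL columns: capacity is supplied.
CHECK constraints: 108 satisfies (capacity > 0).
No constraint is violated.

succeeds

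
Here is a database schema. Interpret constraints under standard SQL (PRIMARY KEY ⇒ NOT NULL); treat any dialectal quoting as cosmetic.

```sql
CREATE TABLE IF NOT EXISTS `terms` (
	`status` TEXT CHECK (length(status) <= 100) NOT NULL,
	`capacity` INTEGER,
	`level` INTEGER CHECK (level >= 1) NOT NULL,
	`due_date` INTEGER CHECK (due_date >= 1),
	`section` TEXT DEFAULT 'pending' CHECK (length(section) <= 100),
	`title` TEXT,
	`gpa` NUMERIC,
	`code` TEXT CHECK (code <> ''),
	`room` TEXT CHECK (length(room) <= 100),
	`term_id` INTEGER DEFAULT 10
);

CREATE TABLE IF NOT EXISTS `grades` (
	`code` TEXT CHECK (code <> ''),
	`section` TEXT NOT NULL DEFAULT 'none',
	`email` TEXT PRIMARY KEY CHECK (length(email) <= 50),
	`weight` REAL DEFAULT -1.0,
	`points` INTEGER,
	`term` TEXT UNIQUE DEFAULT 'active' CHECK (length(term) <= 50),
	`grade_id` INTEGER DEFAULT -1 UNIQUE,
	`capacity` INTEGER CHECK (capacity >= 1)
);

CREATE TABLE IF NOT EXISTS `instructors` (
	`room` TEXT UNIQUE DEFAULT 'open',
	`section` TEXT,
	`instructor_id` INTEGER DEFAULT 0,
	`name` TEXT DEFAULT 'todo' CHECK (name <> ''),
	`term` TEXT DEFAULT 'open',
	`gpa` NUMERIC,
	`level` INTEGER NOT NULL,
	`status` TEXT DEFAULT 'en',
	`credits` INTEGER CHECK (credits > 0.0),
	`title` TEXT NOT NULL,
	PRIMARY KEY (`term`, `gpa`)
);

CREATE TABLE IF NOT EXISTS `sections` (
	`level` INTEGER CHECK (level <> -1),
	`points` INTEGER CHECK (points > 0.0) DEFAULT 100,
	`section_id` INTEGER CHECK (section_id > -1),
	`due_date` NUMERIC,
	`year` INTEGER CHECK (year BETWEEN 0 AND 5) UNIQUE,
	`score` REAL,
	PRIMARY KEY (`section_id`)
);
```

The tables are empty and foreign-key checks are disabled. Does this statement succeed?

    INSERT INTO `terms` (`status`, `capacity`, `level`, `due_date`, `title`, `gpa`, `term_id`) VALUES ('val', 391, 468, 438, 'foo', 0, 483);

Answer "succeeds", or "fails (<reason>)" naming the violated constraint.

NOT NULL columns: level is supplied; status is supplied.
CHECK constraints: 'val' satisfies (length(status) <= 100); 468 satisfies (level >= 1); 438 satisfies (due_date >= 1).
No constraint is violated.

succeeds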